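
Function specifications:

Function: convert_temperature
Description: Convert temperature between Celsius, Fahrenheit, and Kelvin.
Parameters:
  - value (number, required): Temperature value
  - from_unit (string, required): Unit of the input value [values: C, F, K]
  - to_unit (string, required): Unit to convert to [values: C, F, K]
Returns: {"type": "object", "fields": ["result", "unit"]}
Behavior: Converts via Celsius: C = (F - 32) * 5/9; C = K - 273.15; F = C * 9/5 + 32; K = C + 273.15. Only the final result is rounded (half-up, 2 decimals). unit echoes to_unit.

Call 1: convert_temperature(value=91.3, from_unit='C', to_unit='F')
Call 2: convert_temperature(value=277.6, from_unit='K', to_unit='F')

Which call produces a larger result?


Call 1:
  Input already in C: 91.3
  To F: 91.3 * 9/5 + 32 = 196.34
  Round to 2 decimals: 196.34
  -> 196.34 F
Call 2:
  To C: 277.6 - 273.15 = 4.45
  To F: 4.45 * 9/5 + 32 = 40.01
  Round to 2 decimals: 40.01
  -> 40.01 F
Call 1 (196.34 F)


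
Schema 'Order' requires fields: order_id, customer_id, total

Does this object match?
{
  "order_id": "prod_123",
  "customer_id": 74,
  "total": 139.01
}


Checking required fields... All present.
Valid - all required fields present


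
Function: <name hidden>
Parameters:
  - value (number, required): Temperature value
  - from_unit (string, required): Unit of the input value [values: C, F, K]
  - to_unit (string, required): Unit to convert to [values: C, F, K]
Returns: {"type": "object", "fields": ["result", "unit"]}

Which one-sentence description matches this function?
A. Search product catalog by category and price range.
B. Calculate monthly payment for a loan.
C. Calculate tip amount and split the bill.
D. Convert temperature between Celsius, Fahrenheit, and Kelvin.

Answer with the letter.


Parameters value, from_unit, to_unit and return ["result", "unit"] fit: Convert temperature between Celsius, Fahrenheit, and Kelvin.
D


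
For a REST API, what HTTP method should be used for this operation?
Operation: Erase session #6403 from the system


GET = read, POST = create, PUT = update/replace, DELETE = remove
This operation is a removal.
DELETE


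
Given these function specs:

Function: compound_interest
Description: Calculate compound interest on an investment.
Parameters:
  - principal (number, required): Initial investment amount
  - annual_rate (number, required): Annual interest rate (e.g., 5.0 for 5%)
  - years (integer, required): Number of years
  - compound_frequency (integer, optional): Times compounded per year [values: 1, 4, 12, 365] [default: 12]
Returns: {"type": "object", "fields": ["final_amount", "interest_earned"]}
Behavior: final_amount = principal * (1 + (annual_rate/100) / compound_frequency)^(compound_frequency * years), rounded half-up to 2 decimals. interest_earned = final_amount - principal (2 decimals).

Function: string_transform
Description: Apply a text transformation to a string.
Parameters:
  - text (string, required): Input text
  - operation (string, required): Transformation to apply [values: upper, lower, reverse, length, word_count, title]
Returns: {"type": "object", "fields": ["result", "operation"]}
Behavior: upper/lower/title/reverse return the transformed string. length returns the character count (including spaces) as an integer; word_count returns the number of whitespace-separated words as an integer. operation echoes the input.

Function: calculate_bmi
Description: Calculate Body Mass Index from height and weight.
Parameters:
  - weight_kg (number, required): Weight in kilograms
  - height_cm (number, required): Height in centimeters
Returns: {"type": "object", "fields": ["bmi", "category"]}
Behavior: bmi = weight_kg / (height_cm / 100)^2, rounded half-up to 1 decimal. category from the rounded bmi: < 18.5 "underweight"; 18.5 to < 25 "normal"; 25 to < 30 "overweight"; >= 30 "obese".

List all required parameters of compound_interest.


Parameters of compound_interest and their required/optional flag:
  principal: required
  annual_rate: required
  years: required
  compound_frequency: optional
annual_rate, principal, years


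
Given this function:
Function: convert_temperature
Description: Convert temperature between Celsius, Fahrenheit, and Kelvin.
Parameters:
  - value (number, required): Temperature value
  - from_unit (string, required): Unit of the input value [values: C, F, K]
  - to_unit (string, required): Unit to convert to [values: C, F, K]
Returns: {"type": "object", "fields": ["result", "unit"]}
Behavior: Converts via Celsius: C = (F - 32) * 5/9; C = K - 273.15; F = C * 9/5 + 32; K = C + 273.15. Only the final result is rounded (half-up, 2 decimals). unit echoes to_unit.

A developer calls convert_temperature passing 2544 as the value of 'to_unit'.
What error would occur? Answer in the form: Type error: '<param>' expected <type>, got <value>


Spec: 'to_unit' is declared as string; 2544 is an integer.
Type error: 'to_unit' expected string, got 2544


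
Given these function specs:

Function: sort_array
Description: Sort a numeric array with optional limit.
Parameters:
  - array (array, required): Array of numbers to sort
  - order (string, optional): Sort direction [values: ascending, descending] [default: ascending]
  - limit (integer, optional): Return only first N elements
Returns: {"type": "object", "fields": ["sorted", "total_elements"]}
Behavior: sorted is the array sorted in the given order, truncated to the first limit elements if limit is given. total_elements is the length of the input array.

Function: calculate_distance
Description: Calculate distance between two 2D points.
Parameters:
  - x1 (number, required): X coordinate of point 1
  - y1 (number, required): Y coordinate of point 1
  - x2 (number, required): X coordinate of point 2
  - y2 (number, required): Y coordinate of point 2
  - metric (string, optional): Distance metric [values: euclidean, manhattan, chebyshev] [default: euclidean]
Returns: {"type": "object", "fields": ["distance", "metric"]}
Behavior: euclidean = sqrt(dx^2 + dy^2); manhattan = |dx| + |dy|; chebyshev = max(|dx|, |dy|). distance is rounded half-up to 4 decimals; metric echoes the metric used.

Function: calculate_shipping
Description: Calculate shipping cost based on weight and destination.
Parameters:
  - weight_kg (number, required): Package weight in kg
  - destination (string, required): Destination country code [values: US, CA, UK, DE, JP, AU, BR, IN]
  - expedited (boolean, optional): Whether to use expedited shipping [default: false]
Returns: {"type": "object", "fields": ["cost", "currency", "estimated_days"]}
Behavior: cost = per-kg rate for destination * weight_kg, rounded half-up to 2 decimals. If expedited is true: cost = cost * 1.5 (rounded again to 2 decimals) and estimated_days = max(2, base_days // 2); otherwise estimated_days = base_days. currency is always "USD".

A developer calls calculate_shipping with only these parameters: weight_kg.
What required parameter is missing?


Required parameters: weight_kg, destination
Provided: weight_kg
Missing: destination
destination


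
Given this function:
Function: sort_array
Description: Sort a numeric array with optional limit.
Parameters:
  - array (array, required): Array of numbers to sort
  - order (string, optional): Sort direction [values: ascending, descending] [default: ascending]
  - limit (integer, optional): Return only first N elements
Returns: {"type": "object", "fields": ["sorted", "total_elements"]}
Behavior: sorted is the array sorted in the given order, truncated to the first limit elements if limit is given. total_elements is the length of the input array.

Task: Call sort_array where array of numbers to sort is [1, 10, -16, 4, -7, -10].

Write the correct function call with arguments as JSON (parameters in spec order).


Mapping each described value to its parameter name:
  'Array of numbers to sort' -> array = [1, 10, -16, 4, -7, -10]
sort_array({"array": [1, 10, -16, 4, -7, -10]})


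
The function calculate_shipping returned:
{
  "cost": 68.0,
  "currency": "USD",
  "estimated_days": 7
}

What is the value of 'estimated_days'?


7


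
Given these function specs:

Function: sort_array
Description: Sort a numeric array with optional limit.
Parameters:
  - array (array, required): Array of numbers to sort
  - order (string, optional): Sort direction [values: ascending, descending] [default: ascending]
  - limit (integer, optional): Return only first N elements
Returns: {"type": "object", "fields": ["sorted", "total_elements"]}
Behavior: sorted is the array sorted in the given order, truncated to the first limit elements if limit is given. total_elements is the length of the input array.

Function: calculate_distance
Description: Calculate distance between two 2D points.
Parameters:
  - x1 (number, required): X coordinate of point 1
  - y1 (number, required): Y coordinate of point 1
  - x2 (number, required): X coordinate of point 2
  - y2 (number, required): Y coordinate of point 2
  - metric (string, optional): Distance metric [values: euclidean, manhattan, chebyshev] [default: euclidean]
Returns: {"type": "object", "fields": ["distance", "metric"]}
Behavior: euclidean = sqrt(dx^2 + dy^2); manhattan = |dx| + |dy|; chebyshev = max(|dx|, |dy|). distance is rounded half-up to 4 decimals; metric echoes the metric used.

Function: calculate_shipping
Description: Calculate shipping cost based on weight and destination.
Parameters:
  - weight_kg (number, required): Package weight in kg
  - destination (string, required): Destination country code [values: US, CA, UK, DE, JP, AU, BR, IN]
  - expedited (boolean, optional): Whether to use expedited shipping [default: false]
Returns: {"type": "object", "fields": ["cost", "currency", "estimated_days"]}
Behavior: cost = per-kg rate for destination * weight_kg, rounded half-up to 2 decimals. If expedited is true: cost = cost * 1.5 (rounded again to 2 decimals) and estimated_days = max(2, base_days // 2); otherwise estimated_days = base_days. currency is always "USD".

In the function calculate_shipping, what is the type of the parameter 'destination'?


The calculate_shipping spec declares:
  - destination (string, required): Destination country code [values: US, CA, UK, DE, JP, AU, BR, IN]
Type:
string


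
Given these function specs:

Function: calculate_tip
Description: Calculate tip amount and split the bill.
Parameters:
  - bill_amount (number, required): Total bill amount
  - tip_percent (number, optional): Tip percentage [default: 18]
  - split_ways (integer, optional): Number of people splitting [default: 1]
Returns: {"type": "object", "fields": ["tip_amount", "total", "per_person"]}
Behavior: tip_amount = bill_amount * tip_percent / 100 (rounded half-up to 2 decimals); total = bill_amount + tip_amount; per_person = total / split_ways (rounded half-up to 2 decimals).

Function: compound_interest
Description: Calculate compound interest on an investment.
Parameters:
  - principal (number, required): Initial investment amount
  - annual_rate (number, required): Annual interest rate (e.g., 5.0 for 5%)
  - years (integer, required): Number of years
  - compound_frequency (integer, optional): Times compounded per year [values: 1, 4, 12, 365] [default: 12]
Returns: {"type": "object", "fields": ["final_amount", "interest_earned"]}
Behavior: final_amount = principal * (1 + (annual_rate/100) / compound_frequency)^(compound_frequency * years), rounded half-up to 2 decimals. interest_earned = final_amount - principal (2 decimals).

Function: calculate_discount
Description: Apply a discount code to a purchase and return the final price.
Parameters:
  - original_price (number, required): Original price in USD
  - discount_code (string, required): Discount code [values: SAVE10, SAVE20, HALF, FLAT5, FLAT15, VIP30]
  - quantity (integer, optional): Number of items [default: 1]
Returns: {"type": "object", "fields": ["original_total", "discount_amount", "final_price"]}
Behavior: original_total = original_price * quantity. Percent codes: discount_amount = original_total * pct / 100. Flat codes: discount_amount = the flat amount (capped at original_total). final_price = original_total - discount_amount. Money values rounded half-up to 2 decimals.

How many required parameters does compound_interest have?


Parameters of compound_interest: principal (required), annual_rate (required), years (required), compound_frequency (optional)
Required count:
3


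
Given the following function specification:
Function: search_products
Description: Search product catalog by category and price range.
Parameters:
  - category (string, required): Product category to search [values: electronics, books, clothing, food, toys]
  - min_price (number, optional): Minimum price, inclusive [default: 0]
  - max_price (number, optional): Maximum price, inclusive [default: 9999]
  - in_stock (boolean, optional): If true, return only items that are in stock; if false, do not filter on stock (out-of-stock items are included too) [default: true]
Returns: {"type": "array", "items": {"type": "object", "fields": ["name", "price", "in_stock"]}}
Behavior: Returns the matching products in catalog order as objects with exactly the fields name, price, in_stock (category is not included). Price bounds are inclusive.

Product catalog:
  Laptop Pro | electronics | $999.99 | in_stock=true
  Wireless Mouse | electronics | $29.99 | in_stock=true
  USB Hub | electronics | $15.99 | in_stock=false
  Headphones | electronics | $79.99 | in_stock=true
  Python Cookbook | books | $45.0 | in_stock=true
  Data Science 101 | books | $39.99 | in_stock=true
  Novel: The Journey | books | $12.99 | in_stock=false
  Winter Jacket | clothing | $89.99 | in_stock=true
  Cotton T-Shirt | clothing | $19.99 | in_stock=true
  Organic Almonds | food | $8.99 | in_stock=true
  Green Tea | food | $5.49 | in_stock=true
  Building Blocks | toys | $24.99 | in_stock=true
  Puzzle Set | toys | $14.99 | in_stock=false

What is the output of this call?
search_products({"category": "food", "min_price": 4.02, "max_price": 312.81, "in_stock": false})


Filter: category=food, 4.02 <= price <= 312.81, in_stock=false so stock is not filtered
  Organic Almonds ($8.99): keep
  Green Tea ($5.49): keep
Output:
[{"name": "Organic Almonds", "price": 8.99, "in_stock": true}, {"name": "Green Tea", "price": 5.49, "in_stock": true}]


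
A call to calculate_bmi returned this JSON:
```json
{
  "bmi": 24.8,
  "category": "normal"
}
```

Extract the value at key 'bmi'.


24.8


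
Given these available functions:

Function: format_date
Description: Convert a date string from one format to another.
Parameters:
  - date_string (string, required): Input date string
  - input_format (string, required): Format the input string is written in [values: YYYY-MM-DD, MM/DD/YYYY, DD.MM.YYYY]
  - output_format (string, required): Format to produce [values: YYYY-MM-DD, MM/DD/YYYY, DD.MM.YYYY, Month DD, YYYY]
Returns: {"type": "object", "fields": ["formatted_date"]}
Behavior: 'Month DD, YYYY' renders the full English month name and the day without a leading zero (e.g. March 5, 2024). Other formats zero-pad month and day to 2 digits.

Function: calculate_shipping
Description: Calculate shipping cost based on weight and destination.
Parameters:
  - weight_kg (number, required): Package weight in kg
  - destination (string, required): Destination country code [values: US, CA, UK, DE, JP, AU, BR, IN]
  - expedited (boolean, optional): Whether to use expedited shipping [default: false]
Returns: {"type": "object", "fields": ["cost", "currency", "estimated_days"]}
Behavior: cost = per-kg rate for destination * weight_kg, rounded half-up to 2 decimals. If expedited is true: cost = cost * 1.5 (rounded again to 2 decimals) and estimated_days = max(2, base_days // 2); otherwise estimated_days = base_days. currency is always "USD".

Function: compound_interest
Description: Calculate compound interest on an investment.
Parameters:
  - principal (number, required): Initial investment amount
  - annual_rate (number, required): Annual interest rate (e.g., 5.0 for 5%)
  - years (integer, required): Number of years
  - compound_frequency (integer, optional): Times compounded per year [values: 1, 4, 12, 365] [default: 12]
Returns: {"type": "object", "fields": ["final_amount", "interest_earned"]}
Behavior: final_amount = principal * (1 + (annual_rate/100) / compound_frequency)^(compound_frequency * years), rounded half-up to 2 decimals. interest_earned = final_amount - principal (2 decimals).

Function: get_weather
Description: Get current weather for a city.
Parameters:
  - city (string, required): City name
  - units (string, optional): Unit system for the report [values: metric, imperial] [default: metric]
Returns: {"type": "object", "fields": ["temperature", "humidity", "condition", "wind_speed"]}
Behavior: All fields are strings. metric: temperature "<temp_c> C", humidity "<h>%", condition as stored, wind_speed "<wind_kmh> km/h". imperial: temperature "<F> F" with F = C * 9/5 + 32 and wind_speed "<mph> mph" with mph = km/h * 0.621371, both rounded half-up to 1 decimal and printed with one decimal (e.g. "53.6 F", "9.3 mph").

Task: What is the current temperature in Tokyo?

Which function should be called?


The task needs a function whose description is: Get current weather for a city.
get_weather


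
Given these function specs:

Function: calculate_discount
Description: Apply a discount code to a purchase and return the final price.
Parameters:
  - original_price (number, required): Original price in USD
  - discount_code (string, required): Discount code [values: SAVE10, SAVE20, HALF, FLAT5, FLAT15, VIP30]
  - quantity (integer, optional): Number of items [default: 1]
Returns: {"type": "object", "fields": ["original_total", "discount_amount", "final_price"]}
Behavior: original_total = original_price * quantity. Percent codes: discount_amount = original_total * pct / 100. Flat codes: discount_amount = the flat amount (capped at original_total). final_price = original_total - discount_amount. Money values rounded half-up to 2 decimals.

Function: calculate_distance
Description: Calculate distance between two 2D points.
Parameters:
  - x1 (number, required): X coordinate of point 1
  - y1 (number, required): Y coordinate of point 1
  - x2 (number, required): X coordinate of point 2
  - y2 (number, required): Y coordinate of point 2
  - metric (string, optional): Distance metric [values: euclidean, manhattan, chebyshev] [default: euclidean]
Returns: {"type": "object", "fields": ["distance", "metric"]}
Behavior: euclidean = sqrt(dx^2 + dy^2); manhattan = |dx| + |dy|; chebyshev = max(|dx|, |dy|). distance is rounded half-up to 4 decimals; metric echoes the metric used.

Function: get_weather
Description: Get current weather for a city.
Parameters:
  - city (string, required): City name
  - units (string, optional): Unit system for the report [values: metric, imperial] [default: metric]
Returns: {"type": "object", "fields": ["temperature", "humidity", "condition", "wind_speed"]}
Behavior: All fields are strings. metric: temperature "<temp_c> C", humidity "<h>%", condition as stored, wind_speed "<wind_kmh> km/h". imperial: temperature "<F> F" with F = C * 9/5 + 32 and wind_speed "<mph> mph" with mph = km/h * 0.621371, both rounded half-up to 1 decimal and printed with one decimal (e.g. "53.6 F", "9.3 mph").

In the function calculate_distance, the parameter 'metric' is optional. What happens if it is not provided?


The calculate_distance spec declares:
  - metric (string, optional): Distance metric [values: euclidean, manhattan, chebyshev] [default: euclidean]
It defaults to euclidean


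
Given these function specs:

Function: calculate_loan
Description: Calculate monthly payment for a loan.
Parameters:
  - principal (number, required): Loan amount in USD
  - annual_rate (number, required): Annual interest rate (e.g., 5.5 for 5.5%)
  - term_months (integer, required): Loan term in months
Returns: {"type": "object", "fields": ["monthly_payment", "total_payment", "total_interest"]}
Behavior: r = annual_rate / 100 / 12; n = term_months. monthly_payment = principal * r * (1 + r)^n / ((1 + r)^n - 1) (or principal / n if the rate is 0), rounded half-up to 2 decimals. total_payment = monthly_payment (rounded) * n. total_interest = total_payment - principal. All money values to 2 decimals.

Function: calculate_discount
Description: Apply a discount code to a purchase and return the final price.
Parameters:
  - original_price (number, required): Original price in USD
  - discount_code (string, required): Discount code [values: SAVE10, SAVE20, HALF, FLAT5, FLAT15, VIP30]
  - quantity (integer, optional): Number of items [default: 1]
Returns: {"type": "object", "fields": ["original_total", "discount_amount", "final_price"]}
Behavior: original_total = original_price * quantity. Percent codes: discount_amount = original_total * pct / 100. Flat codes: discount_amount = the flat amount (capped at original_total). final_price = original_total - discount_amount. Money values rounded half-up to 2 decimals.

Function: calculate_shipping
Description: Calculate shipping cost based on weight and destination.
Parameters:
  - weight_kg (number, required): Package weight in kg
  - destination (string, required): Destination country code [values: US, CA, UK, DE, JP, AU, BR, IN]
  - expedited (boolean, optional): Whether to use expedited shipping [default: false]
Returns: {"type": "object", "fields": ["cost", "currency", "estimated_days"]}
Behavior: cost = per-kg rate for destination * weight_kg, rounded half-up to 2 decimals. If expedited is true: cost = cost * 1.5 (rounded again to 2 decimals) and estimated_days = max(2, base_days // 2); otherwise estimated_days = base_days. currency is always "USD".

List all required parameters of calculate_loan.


Parameters of calculate_loan and their required/optional flag:
  principal: required
  annual_rate: required
  term_months: required
annual_rate, principal, term_months


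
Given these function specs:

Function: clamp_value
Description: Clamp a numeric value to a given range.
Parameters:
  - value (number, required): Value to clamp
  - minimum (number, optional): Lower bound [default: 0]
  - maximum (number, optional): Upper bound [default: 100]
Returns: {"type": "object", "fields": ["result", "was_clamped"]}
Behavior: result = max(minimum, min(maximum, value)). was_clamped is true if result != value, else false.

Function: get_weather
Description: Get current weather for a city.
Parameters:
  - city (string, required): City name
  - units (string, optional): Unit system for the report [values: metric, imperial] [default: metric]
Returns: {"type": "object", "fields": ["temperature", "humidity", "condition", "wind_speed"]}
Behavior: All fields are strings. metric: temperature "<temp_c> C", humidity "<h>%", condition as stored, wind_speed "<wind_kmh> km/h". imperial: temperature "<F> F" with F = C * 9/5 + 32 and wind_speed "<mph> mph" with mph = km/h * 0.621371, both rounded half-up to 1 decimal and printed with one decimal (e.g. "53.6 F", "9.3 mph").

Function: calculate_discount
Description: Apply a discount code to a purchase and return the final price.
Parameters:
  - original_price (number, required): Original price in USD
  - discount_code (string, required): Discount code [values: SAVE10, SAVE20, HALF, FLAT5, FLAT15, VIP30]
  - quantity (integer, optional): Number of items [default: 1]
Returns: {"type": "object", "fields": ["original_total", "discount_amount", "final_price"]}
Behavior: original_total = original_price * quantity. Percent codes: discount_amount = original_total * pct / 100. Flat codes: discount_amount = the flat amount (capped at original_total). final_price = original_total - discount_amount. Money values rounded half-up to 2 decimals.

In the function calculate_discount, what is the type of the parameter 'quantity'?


The calculate_discount spec declares:
  - quantity (integer, optional): Number of items [default: 1]
Type:
integer


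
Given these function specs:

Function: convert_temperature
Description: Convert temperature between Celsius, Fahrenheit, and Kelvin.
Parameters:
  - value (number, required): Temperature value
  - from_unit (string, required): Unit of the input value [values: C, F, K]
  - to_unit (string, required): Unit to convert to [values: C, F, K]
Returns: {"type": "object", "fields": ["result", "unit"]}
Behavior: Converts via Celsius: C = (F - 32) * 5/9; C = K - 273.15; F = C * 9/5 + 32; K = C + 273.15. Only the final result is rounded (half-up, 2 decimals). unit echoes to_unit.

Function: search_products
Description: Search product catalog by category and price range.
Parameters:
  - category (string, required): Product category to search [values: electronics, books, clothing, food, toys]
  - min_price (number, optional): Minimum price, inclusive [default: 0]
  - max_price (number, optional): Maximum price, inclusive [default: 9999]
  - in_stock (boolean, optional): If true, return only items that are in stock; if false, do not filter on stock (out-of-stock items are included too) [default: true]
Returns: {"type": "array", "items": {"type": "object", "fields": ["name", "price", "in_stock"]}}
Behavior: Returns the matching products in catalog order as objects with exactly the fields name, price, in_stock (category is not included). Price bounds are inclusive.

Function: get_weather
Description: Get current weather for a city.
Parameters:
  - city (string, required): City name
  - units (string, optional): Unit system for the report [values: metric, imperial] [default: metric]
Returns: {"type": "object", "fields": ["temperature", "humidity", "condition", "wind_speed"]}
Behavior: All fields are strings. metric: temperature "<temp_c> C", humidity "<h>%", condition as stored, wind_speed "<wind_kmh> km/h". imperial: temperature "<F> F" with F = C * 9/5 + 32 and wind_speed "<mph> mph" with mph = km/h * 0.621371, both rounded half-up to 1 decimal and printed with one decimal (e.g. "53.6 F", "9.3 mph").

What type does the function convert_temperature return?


The convert_temperature spec declares Returns: {"type": "object", "fields": ["result", "unit"]}
Type:
object


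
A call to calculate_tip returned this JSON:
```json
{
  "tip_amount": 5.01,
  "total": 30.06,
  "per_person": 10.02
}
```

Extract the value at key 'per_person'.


10.02


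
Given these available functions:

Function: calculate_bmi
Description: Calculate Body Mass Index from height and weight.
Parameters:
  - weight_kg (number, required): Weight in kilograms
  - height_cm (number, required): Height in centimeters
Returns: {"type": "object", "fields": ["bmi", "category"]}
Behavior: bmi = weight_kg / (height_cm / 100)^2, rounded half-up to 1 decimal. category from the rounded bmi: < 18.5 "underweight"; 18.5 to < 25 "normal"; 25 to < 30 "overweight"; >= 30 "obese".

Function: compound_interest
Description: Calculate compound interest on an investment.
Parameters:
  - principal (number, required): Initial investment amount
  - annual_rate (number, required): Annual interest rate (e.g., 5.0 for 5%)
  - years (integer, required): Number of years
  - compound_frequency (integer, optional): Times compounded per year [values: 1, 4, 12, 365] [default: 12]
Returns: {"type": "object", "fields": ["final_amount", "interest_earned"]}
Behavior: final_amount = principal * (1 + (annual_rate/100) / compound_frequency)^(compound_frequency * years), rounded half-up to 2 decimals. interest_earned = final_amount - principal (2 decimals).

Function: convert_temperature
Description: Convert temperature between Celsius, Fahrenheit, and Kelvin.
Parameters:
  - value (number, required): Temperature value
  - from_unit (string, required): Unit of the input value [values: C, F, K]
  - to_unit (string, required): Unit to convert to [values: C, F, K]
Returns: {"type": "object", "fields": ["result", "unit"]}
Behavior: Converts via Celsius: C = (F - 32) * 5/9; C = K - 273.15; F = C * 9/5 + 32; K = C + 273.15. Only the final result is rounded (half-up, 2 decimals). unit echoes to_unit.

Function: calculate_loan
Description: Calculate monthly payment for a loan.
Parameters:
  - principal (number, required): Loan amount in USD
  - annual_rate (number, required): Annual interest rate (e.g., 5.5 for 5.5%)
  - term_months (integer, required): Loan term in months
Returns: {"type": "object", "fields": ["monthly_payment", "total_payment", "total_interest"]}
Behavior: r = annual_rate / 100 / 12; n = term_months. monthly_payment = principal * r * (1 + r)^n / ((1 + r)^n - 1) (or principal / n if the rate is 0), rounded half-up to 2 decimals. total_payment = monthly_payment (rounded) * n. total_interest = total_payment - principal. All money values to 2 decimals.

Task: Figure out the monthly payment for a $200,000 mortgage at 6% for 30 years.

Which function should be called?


The task needs a function whose description is: Calculate monthly payment for a loan.
calculate_loan


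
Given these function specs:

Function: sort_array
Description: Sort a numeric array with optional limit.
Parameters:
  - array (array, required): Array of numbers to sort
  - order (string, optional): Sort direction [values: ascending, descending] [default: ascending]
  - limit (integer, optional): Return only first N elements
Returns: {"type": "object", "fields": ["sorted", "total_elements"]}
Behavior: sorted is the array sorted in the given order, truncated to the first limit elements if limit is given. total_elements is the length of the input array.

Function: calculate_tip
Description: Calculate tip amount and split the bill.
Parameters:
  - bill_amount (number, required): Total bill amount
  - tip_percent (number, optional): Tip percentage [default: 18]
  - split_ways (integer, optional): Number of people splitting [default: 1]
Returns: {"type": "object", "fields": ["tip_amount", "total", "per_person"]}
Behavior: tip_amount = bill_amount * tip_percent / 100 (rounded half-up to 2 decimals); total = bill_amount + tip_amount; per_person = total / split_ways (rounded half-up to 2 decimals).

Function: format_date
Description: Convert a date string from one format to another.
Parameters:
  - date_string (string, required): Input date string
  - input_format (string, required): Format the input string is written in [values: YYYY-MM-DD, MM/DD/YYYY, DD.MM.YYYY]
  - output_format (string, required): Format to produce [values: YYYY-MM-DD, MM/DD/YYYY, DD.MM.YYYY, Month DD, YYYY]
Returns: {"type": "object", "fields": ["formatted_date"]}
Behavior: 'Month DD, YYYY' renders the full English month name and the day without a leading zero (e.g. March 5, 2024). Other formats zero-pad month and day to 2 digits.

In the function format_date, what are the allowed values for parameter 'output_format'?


The format_date spec declares:
  - output_format (string, required): Format to produce [values: YYYY-MM-DD, MM/DD/YYYY, DD.MM.YYYY, Month DD, YYYY]
Allowed values:
YYYY-MM-DD, MM/DD/YYYY, DD.MM.YYYY, Month DD, YYYY


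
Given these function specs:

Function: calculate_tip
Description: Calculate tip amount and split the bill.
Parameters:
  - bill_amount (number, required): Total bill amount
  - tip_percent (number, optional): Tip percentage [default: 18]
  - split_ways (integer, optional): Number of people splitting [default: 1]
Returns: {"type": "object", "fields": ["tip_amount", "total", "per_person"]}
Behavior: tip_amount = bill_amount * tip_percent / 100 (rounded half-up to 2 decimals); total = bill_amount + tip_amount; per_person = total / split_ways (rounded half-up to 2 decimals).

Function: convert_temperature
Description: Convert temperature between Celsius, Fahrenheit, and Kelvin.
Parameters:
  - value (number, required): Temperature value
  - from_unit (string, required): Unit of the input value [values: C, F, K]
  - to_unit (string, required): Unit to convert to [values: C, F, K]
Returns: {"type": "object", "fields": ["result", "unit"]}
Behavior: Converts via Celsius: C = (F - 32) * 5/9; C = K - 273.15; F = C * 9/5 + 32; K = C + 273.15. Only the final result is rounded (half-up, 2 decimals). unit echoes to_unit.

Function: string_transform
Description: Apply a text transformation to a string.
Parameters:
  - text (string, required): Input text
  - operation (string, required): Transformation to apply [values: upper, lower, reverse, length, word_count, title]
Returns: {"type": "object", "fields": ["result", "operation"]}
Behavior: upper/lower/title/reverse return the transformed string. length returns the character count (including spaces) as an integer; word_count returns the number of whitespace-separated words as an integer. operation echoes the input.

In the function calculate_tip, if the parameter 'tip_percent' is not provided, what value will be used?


The calculate_tip spec declares:
  - tip_percent (number, optional): Tip percentage [default: 18]
Default:
18


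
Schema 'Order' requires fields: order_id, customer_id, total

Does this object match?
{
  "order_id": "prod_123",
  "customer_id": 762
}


Checking required fields...
Missing: total
Invalid - missing required field 'total'


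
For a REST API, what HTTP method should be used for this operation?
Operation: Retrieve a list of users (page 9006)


GET = read, POST = create, PUT = update/replace, DELETE = remove
This operation is a read.
GET


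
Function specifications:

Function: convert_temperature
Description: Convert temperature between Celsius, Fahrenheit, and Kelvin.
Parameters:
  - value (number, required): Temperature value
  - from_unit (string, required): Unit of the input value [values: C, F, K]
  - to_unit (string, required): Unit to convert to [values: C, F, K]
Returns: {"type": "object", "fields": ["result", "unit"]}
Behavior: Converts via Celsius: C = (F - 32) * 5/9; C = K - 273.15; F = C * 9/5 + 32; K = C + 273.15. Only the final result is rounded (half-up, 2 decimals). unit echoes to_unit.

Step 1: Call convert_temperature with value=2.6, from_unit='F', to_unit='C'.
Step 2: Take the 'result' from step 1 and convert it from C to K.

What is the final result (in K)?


Step 1: convert_temperature(value=2.6, from_unit=F, to_unit=C)
  To C: (2.6 - 32) * 5/9 = -16.333333
  Target is C: -16.333333
  Round to 2 decimals: -16.33
  -> result = -16.33 C
Step 2: convert_temperature(value=-16.33, from_unit=C, to_unit=K)
  Input already in C: -16.33
  To K: -16.33 + 273.15 = 256.82
  Round to 2 decimals: 256.82
  -> result = 256.82 K
256.82 K


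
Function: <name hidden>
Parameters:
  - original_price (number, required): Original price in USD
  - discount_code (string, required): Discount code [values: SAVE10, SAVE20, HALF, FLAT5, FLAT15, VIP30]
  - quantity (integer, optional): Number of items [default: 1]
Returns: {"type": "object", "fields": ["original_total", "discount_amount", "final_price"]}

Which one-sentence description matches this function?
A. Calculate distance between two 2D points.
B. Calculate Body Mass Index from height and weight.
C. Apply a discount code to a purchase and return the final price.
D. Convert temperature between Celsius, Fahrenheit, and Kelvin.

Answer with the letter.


Parameters original_price, discount_code, quantity and return ["original_total", "discount_amount", "final_price"] fit: Apply a discount code to a purchase and return the final price.
C


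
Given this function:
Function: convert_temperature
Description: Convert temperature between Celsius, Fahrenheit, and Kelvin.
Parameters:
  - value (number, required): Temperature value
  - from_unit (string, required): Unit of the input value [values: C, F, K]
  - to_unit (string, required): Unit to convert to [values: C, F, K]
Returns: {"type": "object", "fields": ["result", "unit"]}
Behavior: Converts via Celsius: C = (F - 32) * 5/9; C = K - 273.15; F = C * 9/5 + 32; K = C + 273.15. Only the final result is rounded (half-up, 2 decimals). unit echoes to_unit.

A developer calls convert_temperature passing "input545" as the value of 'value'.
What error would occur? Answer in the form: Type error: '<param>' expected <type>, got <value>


Spec: 'value' is declared as number; "input545" is a string.
Type error: 'value' expected number, got "input545"


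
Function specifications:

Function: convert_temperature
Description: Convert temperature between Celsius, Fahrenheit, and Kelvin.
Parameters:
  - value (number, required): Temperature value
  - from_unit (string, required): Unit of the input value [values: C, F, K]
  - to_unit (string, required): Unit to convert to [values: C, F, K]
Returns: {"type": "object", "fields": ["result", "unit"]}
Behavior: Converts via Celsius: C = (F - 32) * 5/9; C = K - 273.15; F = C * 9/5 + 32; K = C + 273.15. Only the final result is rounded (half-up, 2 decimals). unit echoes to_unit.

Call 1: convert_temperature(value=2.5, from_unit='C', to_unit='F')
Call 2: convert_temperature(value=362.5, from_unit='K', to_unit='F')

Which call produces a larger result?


Call 1:
  Input already in C: 2.5
  To F: 2.5 * 9/5 + 32 = 36.5
  Round to 2 decimals: 36.5
  -> 36.5 F
Call 2:
  To C: 362.5 - 273.15 = 89.35
  To F: 89.35 * 9/5 + 32 = 192.83
  Round to 2 decimals: 192.83
  -> 192.83 F
Call 2 (192.83 F)


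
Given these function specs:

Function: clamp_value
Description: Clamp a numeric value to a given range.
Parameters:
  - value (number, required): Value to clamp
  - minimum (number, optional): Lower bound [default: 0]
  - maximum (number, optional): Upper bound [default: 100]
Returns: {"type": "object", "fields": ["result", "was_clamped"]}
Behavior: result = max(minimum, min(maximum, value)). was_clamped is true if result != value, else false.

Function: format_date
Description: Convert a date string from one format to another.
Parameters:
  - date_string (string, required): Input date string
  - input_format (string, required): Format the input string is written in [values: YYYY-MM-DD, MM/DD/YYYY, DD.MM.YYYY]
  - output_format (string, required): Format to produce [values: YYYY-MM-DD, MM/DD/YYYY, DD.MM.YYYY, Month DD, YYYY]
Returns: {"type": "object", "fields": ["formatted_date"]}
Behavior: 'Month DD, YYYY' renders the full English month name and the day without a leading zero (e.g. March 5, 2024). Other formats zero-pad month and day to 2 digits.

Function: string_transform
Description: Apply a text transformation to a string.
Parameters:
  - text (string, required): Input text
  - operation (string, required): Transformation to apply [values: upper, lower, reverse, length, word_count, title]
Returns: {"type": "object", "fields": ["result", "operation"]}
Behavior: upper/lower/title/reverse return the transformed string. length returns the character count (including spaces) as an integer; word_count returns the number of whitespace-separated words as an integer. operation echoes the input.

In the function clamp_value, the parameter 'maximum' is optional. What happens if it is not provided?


The clamp_value spec declares:
  - maximum (number, optional): Upper bound [default: 100]
It defaults to 100


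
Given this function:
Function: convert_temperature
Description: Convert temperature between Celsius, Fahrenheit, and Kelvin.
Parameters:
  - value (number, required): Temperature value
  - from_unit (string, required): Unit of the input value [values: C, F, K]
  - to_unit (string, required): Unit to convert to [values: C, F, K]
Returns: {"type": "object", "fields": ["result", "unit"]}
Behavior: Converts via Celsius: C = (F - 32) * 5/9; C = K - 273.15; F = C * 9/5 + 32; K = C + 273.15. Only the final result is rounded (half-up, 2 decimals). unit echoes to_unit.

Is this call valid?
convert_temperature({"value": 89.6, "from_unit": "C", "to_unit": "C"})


Checking all required parameters present and types match... All valid.
Valid


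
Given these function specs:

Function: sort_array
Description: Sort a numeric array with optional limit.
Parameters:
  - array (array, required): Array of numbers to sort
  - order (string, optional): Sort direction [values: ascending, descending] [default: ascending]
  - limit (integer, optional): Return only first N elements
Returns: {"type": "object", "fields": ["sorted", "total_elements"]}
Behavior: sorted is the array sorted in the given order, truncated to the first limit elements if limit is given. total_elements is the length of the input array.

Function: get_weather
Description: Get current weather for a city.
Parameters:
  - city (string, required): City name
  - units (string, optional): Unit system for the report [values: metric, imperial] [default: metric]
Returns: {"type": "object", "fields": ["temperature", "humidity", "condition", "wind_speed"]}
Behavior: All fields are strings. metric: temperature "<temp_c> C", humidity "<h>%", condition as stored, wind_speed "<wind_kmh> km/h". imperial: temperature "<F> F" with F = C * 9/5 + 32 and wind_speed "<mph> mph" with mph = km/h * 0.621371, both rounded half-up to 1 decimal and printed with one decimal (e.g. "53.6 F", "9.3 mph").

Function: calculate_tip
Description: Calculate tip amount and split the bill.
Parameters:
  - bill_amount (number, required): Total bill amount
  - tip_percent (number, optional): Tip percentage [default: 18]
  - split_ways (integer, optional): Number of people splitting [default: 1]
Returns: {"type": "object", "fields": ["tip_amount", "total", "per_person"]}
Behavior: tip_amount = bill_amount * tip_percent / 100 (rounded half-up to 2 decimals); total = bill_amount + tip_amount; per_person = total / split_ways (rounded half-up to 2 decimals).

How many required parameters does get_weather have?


Parameters of get_weather: city (required), units (optional)
Required count:
1
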